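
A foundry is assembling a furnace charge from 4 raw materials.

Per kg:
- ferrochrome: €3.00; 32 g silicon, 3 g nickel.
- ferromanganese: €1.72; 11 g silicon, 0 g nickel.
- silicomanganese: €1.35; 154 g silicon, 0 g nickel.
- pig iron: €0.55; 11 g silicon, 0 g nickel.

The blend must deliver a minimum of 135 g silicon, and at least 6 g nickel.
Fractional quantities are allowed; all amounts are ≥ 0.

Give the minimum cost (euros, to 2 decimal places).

This is a linear program. Let x1 = kg of ferrochrome, x2 = kg of ferromanganese, x3 = kg of silicomanganese, x4 = kg of pig iron.
Minimize 3x1 + 1.72x2 + 1.35x3 + 0.55x4 with:
  32x1 + 11x2 + 154x3 + 11x4 ≥ 135   (silicon)
  3x1 ≥ 6   (nickel)
  x1, x2, x3, x4 ≥ 0.
The minimum-cost mix takes nothing from ferromanganese, pig iron — only ferrochrome, silicomanganese. The silicon and nickel requirements are met with equality.
So ferrochrome = 2 kg, silicomanganese = 0.461 kg.
Objective = 3·2 + 1.35·0.461 = 6.6224.

€6.62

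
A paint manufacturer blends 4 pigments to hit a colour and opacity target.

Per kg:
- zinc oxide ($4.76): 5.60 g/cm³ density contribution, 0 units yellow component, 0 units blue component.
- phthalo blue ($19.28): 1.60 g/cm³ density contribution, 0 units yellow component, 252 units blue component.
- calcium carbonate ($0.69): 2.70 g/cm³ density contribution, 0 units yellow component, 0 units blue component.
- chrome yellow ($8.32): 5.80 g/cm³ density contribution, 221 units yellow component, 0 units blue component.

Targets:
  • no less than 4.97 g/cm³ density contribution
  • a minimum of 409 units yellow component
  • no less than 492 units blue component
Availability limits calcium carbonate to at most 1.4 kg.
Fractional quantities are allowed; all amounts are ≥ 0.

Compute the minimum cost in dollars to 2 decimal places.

This is a linear program. Let x1 = kg of zinc oxide, x2 = kg of phthalo blue, x3 = kg of calcium carbonate, x4 = kg of chrome yellow.
min 4.76x1 + 19.28x2 + 0.69x3 + 8.32x4 s.t.:
  5.6x1 + 1.6x2 + 2.7x3 + 5.8x4 ≥ 4.97   (density contribution)
  221x4 ≥ 409   (yellow component)
  252x2 ≥ 492   (blue component)
  x3 ≤ 1.4
  x1, x2, x3, x4 ≥ 0.
At the optimum only phthalo blue, chrome yellow are positive (zinc oxide, calcium carbonate = 0). Binding constraints: yellow component and blue component.
So phthalo blue = 1.9524 kg, chrome yellow = 1.8507 kg.
Total cost: 19.28·1.9524 + 8.32·1.8507 = 53.0401.

$53.04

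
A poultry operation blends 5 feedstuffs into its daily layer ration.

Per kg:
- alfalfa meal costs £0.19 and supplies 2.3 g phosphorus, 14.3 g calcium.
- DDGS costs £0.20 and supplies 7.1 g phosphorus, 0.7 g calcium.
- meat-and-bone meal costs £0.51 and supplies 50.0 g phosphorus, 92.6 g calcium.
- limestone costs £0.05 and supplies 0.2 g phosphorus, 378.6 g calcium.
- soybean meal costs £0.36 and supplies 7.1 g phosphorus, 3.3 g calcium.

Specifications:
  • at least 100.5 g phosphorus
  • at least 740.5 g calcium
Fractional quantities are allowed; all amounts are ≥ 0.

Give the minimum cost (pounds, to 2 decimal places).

£1.10

This is a linear program. Let x1 = kg of alfalfa meal, x2 = kg of DDGS, x3 = kg of meat-and-bone meal, x4 = kg of limestone, x5 = kg of soybean meal.
Minimise 0.19x1 + 0.2x2 + 0.51x3 + 0.05x4 + 0.36x5 with:
  2.3x1 + 7.1x2 + 50x3 + 0.2x4 + 7.1x5 ≥ 100.5   (phosphorus)
  14.3x1 + 0.7x2 + 92.6x3 + 378.6x4 + 3.3x5 ≥ 740.5   (calcium)
  x1, x2, x3, x4, x5 ≥ 0.
The optimal basis is {meat-and-bone meal, limestone}; alfalfa meal, DDGS, soybean meal drop out. There the phosphorus and calcium constraints are tight.
Optimal quantities: meat-and-bone meal = 2.004 kg, limestone = 1.466 kg.
Cost = 0.51·2.004 + 0.05·1.466 = 1.0953.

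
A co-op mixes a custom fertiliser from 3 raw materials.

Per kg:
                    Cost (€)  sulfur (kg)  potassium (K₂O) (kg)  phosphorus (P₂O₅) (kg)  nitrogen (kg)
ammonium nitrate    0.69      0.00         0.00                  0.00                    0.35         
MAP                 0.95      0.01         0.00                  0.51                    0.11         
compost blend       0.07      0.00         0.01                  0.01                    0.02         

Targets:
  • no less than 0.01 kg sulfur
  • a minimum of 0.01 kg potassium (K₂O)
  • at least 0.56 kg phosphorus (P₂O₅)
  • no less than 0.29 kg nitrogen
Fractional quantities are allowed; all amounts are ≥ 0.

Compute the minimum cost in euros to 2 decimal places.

Let x1 = kg of ammonium nitrate, x2 = kg of MAP, x3 = kg of compost blend.
Minimise 0.69x1 + 0.95x2 + 0.07x3 subject to:
  0.01x2 ≥ 0.01   (sulfur)
  0.01x3 ≥ 0.01   (potassium (K₂O))
  0.51x2 + 0.01x3 ≥ 0.56   (phosphorus (P₂O₅))
  0.35x1 + 0.11x2 + 0.02x3 ≥ 0.29   (nitrogen)
  x1, x2, x3 ≥ 0.
All 3 inputs are positive at the optimum. There the potassium (K₂O), phosphorus (P₂O₅), nitrogen constraints are tight.
That vertex is x1 = 0.4325, x2 = 1.078, x3 = 1.
Cost = 0.69·0.4325 + 0.95·1.078 + 0.07·1 = 1.3925.

€1.39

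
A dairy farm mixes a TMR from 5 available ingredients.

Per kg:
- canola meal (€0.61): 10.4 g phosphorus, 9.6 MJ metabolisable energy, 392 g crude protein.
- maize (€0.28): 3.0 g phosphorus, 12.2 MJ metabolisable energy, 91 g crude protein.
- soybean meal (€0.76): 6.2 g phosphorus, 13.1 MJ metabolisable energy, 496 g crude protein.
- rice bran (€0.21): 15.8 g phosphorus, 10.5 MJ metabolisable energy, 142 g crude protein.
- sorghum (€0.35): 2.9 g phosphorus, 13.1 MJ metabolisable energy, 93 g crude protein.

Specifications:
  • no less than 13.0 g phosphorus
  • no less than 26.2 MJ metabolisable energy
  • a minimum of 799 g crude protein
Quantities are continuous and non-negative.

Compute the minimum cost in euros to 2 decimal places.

Set it up as a linear program. Let x1 = kg of canola meal, x2 = kg of maize, x3 = kg of soybean meal, x4 = kg of rice bran, x5 = kg of sorghum.
Minimize 0.61x1 + 0.28x2 + 0.76x3 + 0.21x4 + 0.35x5 subject to:
  10.4x1 + 3x2 + 6.2x3 + 15.8x4 + 2.9x5 ≥ 13   (phosphorus)
  9.6x1 + 12.2x2 + 13.1x3 + 10.5x4 + 13.1x5 ≥ 26.2   (metabolisable energy)
  392x1 + 91x2 + 496x3 + 142x4 + 93x5 ≥ 799   (crude protein)
  x1, x2, x3, x4, x5 ≥ 0.
The minimum-cost mix takes nothing from canola meal, maize, soybean meal, sorghum — only rice bran. There the crude protein constraint is tight.
That vertex is x4 = 5.627.
Objective = 0.21·5.627 = 1.1817.

€1.18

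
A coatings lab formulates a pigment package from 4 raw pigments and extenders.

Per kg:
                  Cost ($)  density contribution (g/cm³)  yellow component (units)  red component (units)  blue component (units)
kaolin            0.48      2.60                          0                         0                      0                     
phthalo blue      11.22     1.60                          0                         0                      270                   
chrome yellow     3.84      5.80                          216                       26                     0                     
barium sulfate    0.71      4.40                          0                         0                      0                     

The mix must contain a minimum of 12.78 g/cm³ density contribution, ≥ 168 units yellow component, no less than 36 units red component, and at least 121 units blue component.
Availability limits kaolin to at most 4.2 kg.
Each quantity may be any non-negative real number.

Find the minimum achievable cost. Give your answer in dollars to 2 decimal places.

Treat it as an LP. Let x1 = kg of kaolin, x2 = kg of phthalo blue, x3 = kg of chrome yellow, x4 = kg of barium sulfate.
Minimize 0.48x1 + 11.22x2 + 3.84x3 + 0.71x4 subject to:
  2.6x1 + 1.6x2 + 5.8x3 + 4.4x4 ≥ 12.78   (density contribution)
  216x3 ≥ 168   (yellow component)
  26x3 ≥ 36   (red component)
  270x2 ≥ 121   (blue component)
  x1 ≤ 4.2
  x1, x2, x3, x4 ≥ 0.
The cheapest feasible vertex uses only phthalo blue, chrome yellow, barium sulfate; kaolin is not used. Binding constraints: density contribution, red component, blue component.
That vertex is x2 = 0.4481, x3 = 1.385, x4 = 0.9164.
Total cost: 11.22·0.4481 + 3.84·1.385 + 0.71·0.9164 = 10.9967.

$11.00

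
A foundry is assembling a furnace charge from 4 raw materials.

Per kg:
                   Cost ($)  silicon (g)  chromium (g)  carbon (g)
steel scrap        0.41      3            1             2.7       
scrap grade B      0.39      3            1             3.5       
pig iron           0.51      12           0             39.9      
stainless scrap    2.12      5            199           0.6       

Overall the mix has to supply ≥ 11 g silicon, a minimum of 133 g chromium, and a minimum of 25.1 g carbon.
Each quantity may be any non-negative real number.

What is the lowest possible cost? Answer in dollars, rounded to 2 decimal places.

Let x1 = kg of steel scrap, x2 = kg of scrap grade B, x3 = kg of pig iron, x4 = kg of stainless scrap.
Minimise 0.41x1 + 0.39x2 + 0.51x3 + 2.12x4 s.t.:
  3x1 + 3x2 + 12x3 + 5x4 ≥ 11   (silicon)
  1x1 + 1x2 + 199x4 ≥ 133   (chromium)
  2.7x1 + 3.5x2 + 39.9x3 + 0.6x4 ≥ 25.1   (carbon)
  x1, x2, x3, x4 ≥ 0.
The minimum-cost mix takes nothing from steel scrap, scrap grade B — only pig iron, stainless scrap. The silicon and chromium requirements are met with equality.
Optimal quantities: pig iron = 0.6382 kg, stainless scrap = 0.6683 kg.
Total cost: 0.51·0.6382 + 2.12·0.6683 = 1.7423.

$1.74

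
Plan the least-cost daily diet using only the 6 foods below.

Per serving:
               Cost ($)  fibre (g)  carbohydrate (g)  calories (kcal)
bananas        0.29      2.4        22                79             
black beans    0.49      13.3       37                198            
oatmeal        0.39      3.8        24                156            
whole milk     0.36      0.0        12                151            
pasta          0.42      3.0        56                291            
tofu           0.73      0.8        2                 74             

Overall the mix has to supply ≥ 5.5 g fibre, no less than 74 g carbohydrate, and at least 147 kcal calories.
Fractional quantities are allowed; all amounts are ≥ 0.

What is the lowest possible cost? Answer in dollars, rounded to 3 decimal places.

Let x1 = servings of bananas, x2 = servings of black beans, x3 = servings of oatmeal, x4 = servings of whole milk, x5 = servings of pasta, x6 = servings of tofu.
Minimise 0.29x1 + 0.49x2 + 0.39x3 + 0.36x4 + 0.42x5 + 0.73x6 with:
  2.4x1 + 13.3x2 + 3.8x3 + 3x5 + 0.8x6 ≥ 5.5   (fibre)
  22x1 + 37x2 + 24x3 + 12x4 + 56x5 + 2x6 ≥ 74   (carbohydrate)
  79x1 + 198x2 + 156x3 + 151x4 + 291x5 + 74x6 ≥ 147   (calories)
  x1, x2, x3, x4, x5, x6 ≥ 0.
At the optimum only black beans, pasta are positive (bananas, oatmeal, whole milk, tofu = 0). There the fibre and carbohydrate constraints are tight.
So black beans = 0.1357 servings, pasta = 1.232 servings.
Objective = 0.49·0.1357 + 0.42·1.232 = 0.58393.

$0.584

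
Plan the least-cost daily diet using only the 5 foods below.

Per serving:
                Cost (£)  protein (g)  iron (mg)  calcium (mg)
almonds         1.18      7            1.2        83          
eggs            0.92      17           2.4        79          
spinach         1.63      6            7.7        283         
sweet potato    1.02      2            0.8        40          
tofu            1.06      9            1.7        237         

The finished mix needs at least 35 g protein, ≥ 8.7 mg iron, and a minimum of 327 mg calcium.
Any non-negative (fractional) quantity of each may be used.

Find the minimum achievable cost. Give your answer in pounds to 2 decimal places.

£2.68

Treat it as an LP. Let x1 = servings of almonds, x2 = servings of eggs, x3 = servings of spinach, x4 = servings of sweet potato, x5 = servings of tofu.
min 1.18x1 + 0.92x2 + 1.63x3 + 1.02x4 + 1.06x5 s.t.:
  7x1 + 17x2 + 6x3 + 2x4 + 9x5 ≥ 35   (protein)
  1.2x1 + 2.4x2 + 7.7x3 + 0.8x4 + 1.7x5 ≥ 8.7   (iron)
  83x1 + 79x2 + 283x3 + 40x4 + 237x5 ≥ 327   (calcium)
  x1, x2, x3, x4, x5 ≥ 0.
At the optimum only eggs, spinach, tofu are positive (almonds, sweet potato = 0). There the protein, iron, calcium constraints are tight.
Optimal quantities: eggs = 1.796 servings, spinach = 0.54 servings, tofu = 0.1363 servings.
Total cost: 0.92·1.796 + 1.63·0.54 + 1.06·0.1363 = 2.6770.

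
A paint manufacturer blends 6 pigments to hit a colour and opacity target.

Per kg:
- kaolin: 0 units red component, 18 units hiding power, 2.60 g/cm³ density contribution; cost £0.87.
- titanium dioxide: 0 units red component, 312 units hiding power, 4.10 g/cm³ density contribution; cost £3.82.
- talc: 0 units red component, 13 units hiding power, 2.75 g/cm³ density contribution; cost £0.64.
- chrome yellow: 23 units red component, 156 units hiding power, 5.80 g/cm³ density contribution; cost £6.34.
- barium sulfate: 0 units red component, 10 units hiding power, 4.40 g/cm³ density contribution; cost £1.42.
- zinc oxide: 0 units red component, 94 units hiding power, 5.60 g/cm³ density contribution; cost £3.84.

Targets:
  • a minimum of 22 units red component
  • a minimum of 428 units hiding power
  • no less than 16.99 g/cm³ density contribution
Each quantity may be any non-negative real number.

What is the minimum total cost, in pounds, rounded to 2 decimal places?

Let x1 = kg of kaolin, x2 = kg of titanium dioxide, x3 = kg of talc, x4 = kg of chrome yellow, x5 = kg of barium sulfate, x6 = kg of zinc oxide.
min 0.87x1 + 3.82x2 + 0.64x3 + 6.34x4 + 1.42x5 + 3.84x6 s.t.:
  23x4 ≥ 22   (red component)
  18x1 + 312x2 + 13x3 + 156x4 + 10x5 + 94x6 ≥ 428   (hiding power)
  2.6x1 + 4.1x2 + 2.75x3 + 5.8x4 + 4.4x5 + 5.6x6 ≥ 16.99   (density contribution)
  x1, x2, x3, x4, x5, x6 ≥ 0.
The cheapest feasible vertex uses only titanium dioxide, talc, chrome yellow; kaolin, barium sulfate, zinc oxide are not used. Binding constraints: red component, hiding power, density contribution.
Optimal quantities: titanium dioxide = 0.7679 kg, talc = 3.016 kg, chrome yellow = 0.9565 kg.
Total cost: 3.82·0.7679 + 0.64·3.016 + 6.34·0.9565 = 10.9278.

£10.93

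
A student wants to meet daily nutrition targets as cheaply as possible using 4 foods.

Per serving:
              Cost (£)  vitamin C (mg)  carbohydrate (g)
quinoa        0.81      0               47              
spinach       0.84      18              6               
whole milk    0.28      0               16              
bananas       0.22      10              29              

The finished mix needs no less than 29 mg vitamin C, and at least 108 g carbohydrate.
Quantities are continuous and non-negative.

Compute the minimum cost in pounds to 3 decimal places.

£0.819

Let x1 = servings of quinoa, x2 = servings of spinach, x3 = servings of whole milk, x4 = servings of bananas.
Minimise 0.81x1 + 0.84x2 + 0.28x3 + 0.22x4 with:
  18x2 + 10x4 ≥ 29   (vitamin C)
  47x1 + 6x2 + 16x3 + 29x4 ≥ 108   (carbohydrate)
  x1, x2, x3, x4 ≥ 0.
At the optimum only bananas is positive (quinoa, spinach, whole milk = 0). Binding constraint: carbohydrate.
So bananas = 3.724 servings.
Objective = 0.22·3.724 = 0.81928.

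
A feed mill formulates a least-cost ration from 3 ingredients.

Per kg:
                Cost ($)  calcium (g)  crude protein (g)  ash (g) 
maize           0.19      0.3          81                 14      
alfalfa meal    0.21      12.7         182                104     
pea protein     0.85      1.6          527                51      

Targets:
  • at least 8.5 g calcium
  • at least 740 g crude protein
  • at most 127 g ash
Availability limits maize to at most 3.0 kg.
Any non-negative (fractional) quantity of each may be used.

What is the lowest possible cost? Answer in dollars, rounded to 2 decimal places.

$1.14

Treat it as an LP. Let x1 = kg of maize, x2 = kg of alfalfa meal, x3 = kg of pea protein.
Minimise 0.19x1 + 0.21x2 + 0.85x3 with:
  0.3x1 + 12.7x2 + 1.6x3 ≥ 8.5   (calcium)
  81x1 + 182x2 + 527x3 ≥ 740   (crude protein)
  14x1 + 104x2 + 51x3 ≤ 127   (ash)
  x1 ≤ 3
  x1, x2, x3 ≥ 0.
The minimum-cost mix takes nothing from maize — only alfalfa meal, pea protein. Binding constraints: crude protein and ash.
That vertex is x2 = 0.6412, x3 = 1.183.
Hence cost = 0.21·0.6412 + 0.85·1.183 = $1.1402.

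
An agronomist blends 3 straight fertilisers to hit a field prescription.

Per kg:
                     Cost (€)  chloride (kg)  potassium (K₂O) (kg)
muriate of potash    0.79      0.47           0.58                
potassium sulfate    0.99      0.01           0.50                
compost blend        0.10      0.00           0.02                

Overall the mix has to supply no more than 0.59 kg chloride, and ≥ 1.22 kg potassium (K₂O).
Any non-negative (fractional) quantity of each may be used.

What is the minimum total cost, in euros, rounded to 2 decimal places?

€1.97

Set it up as a linear program. Let x1 = kg of muriate of potash, x2 = kg of potassium sulfate, x3 = kg of compost blend.
Minimize 0.79x1 + 0.99x2 + 0.1x3 s.t.:
  0.47x1 + 0.01x2 ≤ 0.59   (chloride)
  0.58x1 + 0.5x2 + 0.02x3 ≥ 1.22   (potassium (K₂O))
  x1, x2, x3 ≥ 0.
At the optimum only muriate of potash, potassium sulfate are positive (compost blend = 0). Binding constraints: chloride and potassium (K₂O).
That vertex is x1 = 1.234, x2 = 1.009.
Hence cost = 0.79·1.234 + 0.99·1.009 = €1.9738.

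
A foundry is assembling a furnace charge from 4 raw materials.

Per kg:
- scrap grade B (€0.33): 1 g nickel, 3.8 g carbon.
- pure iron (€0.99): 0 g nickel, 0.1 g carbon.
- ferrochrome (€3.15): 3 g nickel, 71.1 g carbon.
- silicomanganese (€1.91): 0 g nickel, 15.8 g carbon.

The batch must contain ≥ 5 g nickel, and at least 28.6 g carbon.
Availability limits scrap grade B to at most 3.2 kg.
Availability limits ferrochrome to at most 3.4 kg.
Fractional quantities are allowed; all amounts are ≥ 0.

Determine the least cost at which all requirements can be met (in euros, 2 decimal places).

€2.95

Treat it as an LP. Let x1 = kg of scrap grade B, x2 = kg of pure iron, x3 = kg of ferrochrome, x4 = kg of silicomanganese.
Minimise 0.33x1 + 0.99x2 + 3.15x3 + 1.91x4 s.t.:
  1x1 + 3x3 ≥ 5   (nickel)
  3.8x1 + 0.1x2 + 71.1x3 + 15.8x4 ≥ 28.6   (carbon)
  x1 ≤ 3.2
  x3 ≤ 3.4
  x1, x2, x3, x4 ≥ 0.
The minimum-cost mix takes nothing from pure iron, silicomanganese — only scrap grade B, ferrochrome. There the nickel and the scrap grade B cap constraints are tight.
Solving gives x1 = 3.2, x3 = 0.6.
Objective = 0.33·3.2 + 3.15·0.6 = 2.9460.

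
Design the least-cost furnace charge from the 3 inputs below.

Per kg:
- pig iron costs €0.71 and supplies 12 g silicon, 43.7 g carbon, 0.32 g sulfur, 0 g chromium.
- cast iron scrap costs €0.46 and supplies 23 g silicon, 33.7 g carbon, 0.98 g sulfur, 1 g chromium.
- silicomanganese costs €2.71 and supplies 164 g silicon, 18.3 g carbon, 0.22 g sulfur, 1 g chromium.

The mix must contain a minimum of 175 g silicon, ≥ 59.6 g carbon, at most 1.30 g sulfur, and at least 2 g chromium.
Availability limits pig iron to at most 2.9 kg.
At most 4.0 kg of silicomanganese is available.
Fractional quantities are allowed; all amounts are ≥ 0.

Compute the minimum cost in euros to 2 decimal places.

€3.12

Treat it as an LP. Let x1 = kg of pig iron, x2 = kg of cast iron scrap, x3 = kg of silicomanganese.
Minimize 0.71x1 + 0.46x2 + 2.71x3 with:
  12x1 + 23x2 + 164x3 ≥ 175   (silicon)
  43.7x1 + 33.7x2 + 18.3x3 ≥ 59.6   (carbon)
  0.32x1 + 0.98x2 + 0.22x3 ≤ 1.3   (sulfur)
  1x2 + 1x3 ≥ 2   (chromium)
  x1 ≤ 2.9
  x3 ≤ 4
  x1, x2, x3 ≥ 0.
The optimal mix uses every input. The carbon, sulfur, chromium requirements are met with equality.
Solving gives x1 = 0.1498, x2 = 1.069, x3 = 0.9315.
Hence cost = 0.71·0.1498 + 0.46·1.069 + 2.71·0.9315 = €3.1225.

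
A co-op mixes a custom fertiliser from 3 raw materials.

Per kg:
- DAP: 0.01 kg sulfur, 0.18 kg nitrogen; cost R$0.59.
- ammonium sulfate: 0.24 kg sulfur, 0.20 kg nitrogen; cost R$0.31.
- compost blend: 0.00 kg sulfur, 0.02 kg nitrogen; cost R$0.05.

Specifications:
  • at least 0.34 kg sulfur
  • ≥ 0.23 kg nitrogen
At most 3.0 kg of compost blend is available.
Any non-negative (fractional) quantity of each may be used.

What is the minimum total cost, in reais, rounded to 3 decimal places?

R$0.439

Set it up as a linear program. Let x1 = kg of DAP, x2 = kg of ammonium sulfate, x3 = kg of compost blend.
min 0.59x1 + 0.31x2 + 0.05x3 subject to:
  0.01x1 + 0.24x2 ≥ 0.34   (sulfur)
  0.18x1 + 0.2x2 + 0.02x3 ≥ 0.23   (nitrogen)
  x3 ≤ 3
  x1, x2, x3 ≥ 0.
The optimal basis is {ammonium sulfate}; DAP, compost blend drop out. Binding constraint: sulfur.
That vertex is x2 = 1.417.
Total cost: 0.31·1.417 = 0.43927.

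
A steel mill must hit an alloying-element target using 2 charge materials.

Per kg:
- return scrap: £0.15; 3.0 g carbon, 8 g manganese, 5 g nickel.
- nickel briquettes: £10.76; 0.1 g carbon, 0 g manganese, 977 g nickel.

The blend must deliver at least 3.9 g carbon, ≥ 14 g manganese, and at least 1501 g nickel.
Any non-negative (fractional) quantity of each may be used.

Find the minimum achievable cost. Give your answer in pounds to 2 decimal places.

£16.70

Let x1 = kg of return scrap, x2 = kg of nickel briquettes.
min 0.15x1 + 10.76x2 subject to:
  3x1 + 0.1x2 ≥ 3.9   (carbon)
  8x1 ≥ 14   (manganese)
  5x1 + 977x2 ≥ 1501   (nickel)
  x1, x2 ≥ 0.
Both inputs are positive at the optimum. Binding constraints: manganese and nickel.
Optimal quantities: return scrap = 1.75 kg, nickel briquettes = 1.5274 kg.
Total cost: 0.15·1.75 + 10.76·1.5274 = 16.6973.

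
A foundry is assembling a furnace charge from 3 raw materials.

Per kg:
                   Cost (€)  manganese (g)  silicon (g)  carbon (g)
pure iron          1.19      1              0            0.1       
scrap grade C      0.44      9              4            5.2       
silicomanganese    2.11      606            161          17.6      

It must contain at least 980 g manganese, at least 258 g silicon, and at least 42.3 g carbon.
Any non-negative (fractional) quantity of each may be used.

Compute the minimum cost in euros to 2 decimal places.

€4.56

Treat it as an LP. Let x1 = kg of pure iron, x2 = kg of scrap grade C, x3 = kg of silicomanganese.
min 1.19x1 + 0.44x2 + 2.11x3 with:
  1x1 + 9x2 + 606x3 ≥ 980   (manganese)
  4x2 + 161x3 ≥ 258   (silicon)
  0.1x1 + 5.2x2 + 17.6x3 ≥ 42.3   (carbon)
  x1, x2, x3 ≥ 0.
The minimum-cost mix takes nothing from pure iron — only scrap grade C, silicomanganese. There the manganese and carbon constraints are tight.
Optimal quantities: scrap grade C = 2.802 kg, silicomanganese = 1.576 kg.
Objective = 0.44·2.802 + 2.11·1.576 = 4.5582.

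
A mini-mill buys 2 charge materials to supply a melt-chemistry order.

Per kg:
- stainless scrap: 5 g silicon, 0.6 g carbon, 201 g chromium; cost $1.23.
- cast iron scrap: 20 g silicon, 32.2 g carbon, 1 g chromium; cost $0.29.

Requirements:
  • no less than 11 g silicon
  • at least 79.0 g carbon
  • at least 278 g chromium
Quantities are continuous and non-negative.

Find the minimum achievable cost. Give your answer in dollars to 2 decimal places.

Let x1 = kg of stainless scrap, x2 = kg of cast iron scrap.
min 1.23x1 + 0.29x2 with:
  5x1 + 20x2 ≥ 11   (silicon)
  0.6x1 + 32.2x2 ≥ 79   (carbon)
  201x1 + 1x2 ≥ 278   (chromium)
  x1, x2 ≥ 0.
Both inputs are positive at the optimum. There the carbon and chromium constraints are tight.
Optimal quantities: stainless scrap = 1.371 kg, cast iron scrap = 2.428 kg.
Hence cost = 1.23·1.371 + 0.29·2.428 = $2.3905.

$2.39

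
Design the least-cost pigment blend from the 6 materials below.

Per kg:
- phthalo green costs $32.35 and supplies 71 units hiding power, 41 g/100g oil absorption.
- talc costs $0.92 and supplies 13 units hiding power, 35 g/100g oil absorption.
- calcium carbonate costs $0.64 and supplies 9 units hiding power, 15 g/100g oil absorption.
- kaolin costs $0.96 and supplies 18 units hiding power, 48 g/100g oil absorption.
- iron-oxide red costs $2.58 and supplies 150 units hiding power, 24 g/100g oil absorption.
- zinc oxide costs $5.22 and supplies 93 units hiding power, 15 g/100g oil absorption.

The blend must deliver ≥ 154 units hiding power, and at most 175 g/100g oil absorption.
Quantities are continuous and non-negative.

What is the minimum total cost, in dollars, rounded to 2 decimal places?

$2.65

Let x1 = kg of phthalo green, x2 = kg of talc, x3 = kg of calcium carbonate, x4 = kg of kaolin, x5 = kg of iron-oxide red, x6 = kg of zinc oxide.
Minimise 32.35x1 + 0.92x2 + 0.64x3 + 0.96x4 + 2.58x5 + 5.22x6 subject to:
  71x1 + 13x2 + 9x3 + 18x4 + 150x5 + 93x6 ≥ 154   (hiding power)
  41x1 + 35x2 + 15x3 + 48x4 + 24x5 + 15x6 ≤ 175   (oil absorption)
  x1, x2, x3, x4, x5, x6 ≥ 0.
At the optimum only iron-oxide red is positive (phthalo green, talc, calcium carbonate, kaolin, zinc oxide = 0). Binding constraint: hiding power.
So iron-oxide red = 1.027 kg.
Cost = 2.58·1.027 = 2.6497.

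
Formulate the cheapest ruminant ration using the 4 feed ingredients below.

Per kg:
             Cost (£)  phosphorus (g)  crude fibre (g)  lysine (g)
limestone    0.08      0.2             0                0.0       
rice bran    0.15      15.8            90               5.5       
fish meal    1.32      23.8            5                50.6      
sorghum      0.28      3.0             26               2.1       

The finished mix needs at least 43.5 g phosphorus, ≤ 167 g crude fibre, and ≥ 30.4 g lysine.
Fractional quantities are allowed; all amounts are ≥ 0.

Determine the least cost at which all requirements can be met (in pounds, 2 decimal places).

£1.09

This is a linear program. Let x1 = kg of limestone, x2 = kg of rice bran, x3 = kg of fish meal, x4 = kg of sorghum.
min 0.08x1 + 0.15x2 + 1.32x3 + 0.28x4 with:
  0.2x1 + 15.8x2 + 23.8x3 + 3x4 ≥ 43.5   (phosphorus)
  90x2 + 5x3 + 26x4 ≤ 167   (crude fibre)
  5.5x2 + 50.6x3 + 2.1x4 ≥ 30.4   (lysine)
  x1, x2, x3, x4 ≥ 0.
The cheapest feasible vertex uses only rice bran, fish meal; limestone, sorghum are not used. There the phosphorus and crude fibre constraints are tight.
Optimal quantities: rice bran = 1.821 kg, fish meal = 0.6187 kg.
Hence cost = 0.15·1.821 + 1.32·0.6187 = £1.0898.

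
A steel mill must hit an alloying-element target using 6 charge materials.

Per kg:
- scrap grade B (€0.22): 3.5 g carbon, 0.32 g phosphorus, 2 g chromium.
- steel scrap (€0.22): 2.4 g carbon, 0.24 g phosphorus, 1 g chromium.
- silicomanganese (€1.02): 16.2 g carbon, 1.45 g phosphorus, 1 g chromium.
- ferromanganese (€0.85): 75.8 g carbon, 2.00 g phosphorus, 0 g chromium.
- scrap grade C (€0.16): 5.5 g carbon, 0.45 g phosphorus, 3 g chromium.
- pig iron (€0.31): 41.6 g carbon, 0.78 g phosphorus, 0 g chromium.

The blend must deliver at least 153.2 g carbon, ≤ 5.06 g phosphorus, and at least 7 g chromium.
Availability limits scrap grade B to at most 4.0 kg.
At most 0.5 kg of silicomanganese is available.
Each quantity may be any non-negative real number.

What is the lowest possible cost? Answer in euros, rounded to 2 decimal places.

This is a linear program. Let x1 = kg of scrap grade B, x2 = kg of steel scrap, x3 = kg of silicomanganese, x4 = kg of ferromanganese, x5 = kg of scrap grade C, x6 = kg of pig iron.
Minimise 0.22x1 + 0.22x2 + 1.02x3 + 0.85x4 + 0.16x5 + 0.31x6 s.t.:
  3.5x1 + 2.4x2 + 16.2x3 + 75.8x4 + 5.5x5 + 41.6x6 ≥ 153.2   (carbon)
  0.32x1 + 0.24x2 + 1.45x3 + 2x4 + 0.45x5 + 0.78x6 ≤ 5.06   (phosphorus)
  2x1 + 1x2 + 1x3 + 3x5 ≥ 7   (chromium)
  x1 ≤ 4
  x3 ≤ 0.5
  x1, x2, x3, x4, x5, x6 ≥ 0.
The cheapest feasible vertex uses only scrap grade C, pig iron; scrap grade B, steel scrap, silicomanganese, ferromanganese are not used. Binding constraints: carbon and chromium.
That vertex is x5 = 2.333, x6 = 3.374.
Hence cost = 0.16·2.333 + 0.31·3.374 = €1.4192.

€1.42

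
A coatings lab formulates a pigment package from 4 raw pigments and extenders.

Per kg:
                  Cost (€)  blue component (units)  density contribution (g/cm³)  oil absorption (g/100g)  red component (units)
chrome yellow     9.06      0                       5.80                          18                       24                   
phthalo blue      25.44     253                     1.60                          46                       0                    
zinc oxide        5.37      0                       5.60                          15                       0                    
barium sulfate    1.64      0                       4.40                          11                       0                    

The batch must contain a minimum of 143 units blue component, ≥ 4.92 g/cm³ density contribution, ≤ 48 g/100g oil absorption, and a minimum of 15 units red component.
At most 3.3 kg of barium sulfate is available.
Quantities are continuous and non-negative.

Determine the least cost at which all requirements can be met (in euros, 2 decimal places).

€20.19

Set it up as a linear program. Let x1 = kg of chrome yellow, x2 = kg of phthalo blue, x3 = kg of zinc oxide, x4 = kg of barium sulfate.
Minimise 9.06x1 + 25.44x2 + 5.37x3 + 1.64x4 subject to:
  253x2 ≥ 143   (blue component)
  5.8x1 + 1.6x2 + 5.6x3 + 4.4x4 ≥ 4.92   (density contribution)
  18x1 + 46x2 + 15x3 + 11x4 ≤ 48   (oil absorption)
  24x1 ≥ 15   (red component)
  x4 ≤ 3.3
  x1, x2, x3, x4 ≥ 0.
The optimal basis is {chrome yellow, phthalo blue, barium sulfate}; zinc oxide drops out. The blue component, density contribution, red component requirements are met with equality.
Optimal quantities: chrome yellow = 0.625 kg, phthalo blue = 0.5652 kg, barium sulfate = 0.08878 kg.
Total cost: 9.06·0.625 + 25.44·0.5652 + 1.64·0.08878 = 20.1868.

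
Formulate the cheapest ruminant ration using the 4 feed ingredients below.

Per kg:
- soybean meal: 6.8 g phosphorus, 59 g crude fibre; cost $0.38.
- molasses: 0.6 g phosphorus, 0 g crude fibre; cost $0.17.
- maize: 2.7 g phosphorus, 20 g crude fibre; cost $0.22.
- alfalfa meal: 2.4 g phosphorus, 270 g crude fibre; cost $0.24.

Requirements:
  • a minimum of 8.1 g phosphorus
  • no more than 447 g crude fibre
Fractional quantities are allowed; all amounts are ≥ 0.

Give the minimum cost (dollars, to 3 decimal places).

$0.453

Let x1 = kg of soybean meal, x2 = kg of molasses, x3 = kg of maize, x4 = kg of alfalfa meal.
Minimize 0.38x1 + 0.17x2 + 0.22x3 + 0.24x4 subject to:
  6.8x1 + 0.6x2 + 2.7x3 + 2.4x4 ≥ 8.1   (phosphorus)
  59x1 + 20x3 + 270x4 ≤ 447   (crude fibre)
  x1, x2, x3, x4 ≥ 0.
The cheapest feasible vertex uses only soybean meal; molasses, maize, alfalfa meal are not used. There the phosphorus constraint is tight.
Solving gives x1 = 1.191.
Hence cost = 0.38·1.191 = $0.45258.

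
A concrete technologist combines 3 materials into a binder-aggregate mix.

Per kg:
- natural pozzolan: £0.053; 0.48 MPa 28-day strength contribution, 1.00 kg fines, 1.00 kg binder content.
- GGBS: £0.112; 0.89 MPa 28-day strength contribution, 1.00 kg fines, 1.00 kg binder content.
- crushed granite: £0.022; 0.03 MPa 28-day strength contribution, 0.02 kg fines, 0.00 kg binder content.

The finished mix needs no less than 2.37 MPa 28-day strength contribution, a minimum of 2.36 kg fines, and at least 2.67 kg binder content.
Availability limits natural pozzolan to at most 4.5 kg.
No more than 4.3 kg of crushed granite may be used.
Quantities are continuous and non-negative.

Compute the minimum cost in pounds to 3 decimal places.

Treat it as an LP. Let x1 = kg of natural pozzolan, x2 = kg of GGBS, x3 = kg of crushed granite.
Minimise 0.053x1 + 0.112x2 + 0.022x3 with:
  0.48x1 + 0.89x2 + 0.03x3 ≥ 2.37   (28-day strength contribution)
  1x1 + 1x2 + 0.02x3 ≥ 2.36   (fines)
  1x1 + 1x2 ≥ 2.67   (binder content)
  x1 ≤ 4.5
  x3 ≤ 4.3
  x1, x2, x3 ≥ 0.
At the optimum only natural pozzolan, GGBS are positive (crushed granite = 0). Binding constraints: 28-day strength contribution and the natural pozzolan cap.
Optimal quantities: natural pozzolan = 4.5 kg, GGBS = 0.236 kg.
Hence cost = 0.053·4.5 + 0.112·0.236 = £0.26493.

£0.265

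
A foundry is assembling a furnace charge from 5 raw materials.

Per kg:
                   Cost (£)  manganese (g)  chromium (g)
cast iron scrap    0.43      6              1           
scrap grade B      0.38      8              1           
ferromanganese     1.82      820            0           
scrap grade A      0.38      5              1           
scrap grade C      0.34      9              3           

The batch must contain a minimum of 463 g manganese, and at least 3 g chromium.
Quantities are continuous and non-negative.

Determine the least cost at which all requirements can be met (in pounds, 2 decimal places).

Let x1 = kg of cast iron scrap, x2 = kg of scrap grade B, x3 = kg of ferromanganese, x4 = kg of scrap grade A, x5 = kg of scrap grade C.
min 0.43x1 + 0.38x2 + 1.82x3 + 0.38x4 + 0.34x5 with:
  6x1 + 8x2 + 820x3 + 5x4 + 9x5 ≥ 463   (manganese)
  1x1 + 1x2 + 1x4 + 3x5 ≥ 3   (chromium)
  x1, x2, x3, x4, x5 ≥ 0.
The minimum-cost mix takes nothing from cast iron scrap, scrap grade B, scrap grade A — only ferromanganese, scrap grade C. The manganese and chromium requirements are met with equality.
So ferromanganese = 0.5537 kg, scrap grade C = 1 kg.
Hence cost = 1.82·0.5537 + 0.34·1 = £1.3477.

£1.35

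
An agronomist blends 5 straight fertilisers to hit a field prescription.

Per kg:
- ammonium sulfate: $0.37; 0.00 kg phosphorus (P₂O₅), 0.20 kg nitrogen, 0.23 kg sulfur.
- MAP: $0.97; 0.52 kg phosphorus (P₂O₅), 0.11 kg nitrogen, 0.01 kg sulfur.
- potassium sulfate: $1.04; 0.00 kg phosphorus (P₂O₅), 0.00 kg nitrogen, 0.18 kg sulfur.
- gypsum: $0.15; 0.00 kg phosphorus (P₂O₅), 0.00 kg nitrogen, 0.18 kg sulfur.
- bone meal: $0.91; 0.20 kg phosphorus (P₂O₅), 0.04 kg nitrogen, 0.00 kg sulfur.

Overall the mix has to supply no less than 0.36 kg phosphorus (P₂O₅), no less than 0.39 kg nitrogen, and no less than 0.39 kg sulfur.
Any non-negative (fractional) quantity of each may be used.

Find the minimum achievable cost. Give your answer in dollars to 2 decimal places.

This is a linear program. Let x1 = kg of ammonium sulfate, x2 = kg of MAP, x3 = kg of potassium sulfate, x4 = kg of gypsum, x5 = kg of bone meal.
min 0.37x1 + 0.97x2 + 1.04x3 + 0.15x4 + 0.91x5 with:
  0.52x2 + 0.2x5 ≥ 0.36   (phosphorus (P₂O₅))
  0.2x1 + 0.11x2 + 0.04x5 ≥ 0.39   (nitrogen)
  0.23x1 + 0.01x2 + 0.18x3 + 0.18x4 ≥ 0.39   (sulfur)
  x1, x2, x3, x4, x5 ≥ 0.
The minimum-cost mix takes nothing from potassium sulfate, bone meal — only ammonium sulfate, MAP, gypsum. There the phosphorus (P₂O₅), nitrogen, sulfur constraints are tight.
Optimal quantities: ammonium sulfate = 1.569 kg, MAP = 0.6923 kg, gypsum = 0.1231 kg.
Cost = 0.37·1.569 + 0.97·0.6923 + 0.15·0.1231 = 1.2705.

$1.27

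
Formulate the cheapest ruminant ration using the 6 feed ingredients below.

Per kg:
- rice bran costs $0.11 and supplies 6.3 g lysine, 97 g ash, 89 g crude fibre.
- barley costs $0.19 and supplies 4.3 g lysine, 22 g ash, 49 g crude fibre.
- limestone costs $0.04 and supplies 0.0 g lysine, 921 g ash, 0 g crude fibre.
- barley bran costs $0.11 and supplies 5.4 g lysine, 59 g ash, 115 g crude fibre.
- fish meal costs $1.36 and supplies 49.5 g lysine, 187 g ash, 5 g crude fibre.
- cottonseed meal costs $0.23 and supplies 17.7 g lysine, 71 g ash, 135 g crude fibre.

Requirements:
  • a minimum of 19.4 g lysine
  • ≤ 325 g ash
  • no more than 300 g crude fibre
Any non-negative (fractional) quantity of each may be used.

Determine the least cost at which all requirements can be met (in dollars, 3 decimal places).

Let x1 = kg of rice bran, x2 = kg of barley, x3 = kg of limestone, x4 = kg of barley bran, x5 = kg of fish meal, x6 = kg of cottonseed meal.
Minimize 0.11x1 + 0.19x2 + 0.04x3 + 0.11x4 + 1.36x5 + 0.23x6 with:
  6.3x1 + 4.3x2 + 5.4x4 + 49.5x5 + 17.7x6 ≥ 19.4   (lysine)
  97x1 + 22x2 + 921x3 + 59x4 + 187x5 + 71x6 ≤ 325   (ash)
  89x1 + 49x2 + 115x4 + 5x5 + 135x6 ≤ 300   (crude fibre)
  x1, x2, x3, x4, x5, x6 ≥ 0.
The optimal basis is {cottonseed meal}; rice bran, barley, limestone, barley bran, fish meal drop out. The lysine requirement is met with equality.
Optimal quantities: cottonseed meal = 1.096 kg.
Total cost: 0.23·1.096 = 0.25208.

$0.252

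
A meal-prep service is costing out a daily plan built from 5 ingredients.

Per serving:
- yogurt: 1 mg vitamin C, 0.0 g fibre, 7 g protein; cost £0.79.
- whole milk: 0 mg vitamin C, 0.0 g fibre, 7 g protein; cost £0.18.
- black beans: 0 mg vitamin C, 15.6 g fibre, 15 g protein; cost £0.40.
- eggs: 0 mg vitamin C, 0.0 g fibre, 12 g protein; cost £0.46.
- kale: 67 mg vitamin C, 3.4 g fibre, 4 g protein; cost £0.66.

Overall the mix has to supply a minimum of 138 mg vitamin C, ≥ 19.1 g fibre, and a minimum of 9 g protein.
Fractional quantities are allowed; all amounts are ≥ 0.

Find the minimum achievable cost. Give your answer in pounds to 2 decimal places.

This is a linear program. Let x1 = servings of yogurt, x2 = servings of whole milk, x3 = servings of black beans, x4 = servings of eggs, x5 = servings of kale.
Minimise 0.79x1 + 0.18x2 + 0.4x3 + 0.46x4 + 0.66x5 with:
  1x1 + 67x5 ≥ 138   (vitamin C)
  15.6x3 + 3.4x5 ≥ 19.1   (fibre)
  7x1 + 7x2 + 15x3 + 12x4 + 4x5 ≥ 9   (protein)
  x1, x2, x3, x4, x5 ≥ 0.
The cheapest feasible vertex uses only black beans, kale; yogurt, whole milk, eggs are not used. There the vitamin C and fibre constraints are tight.
That vertex is x3 = 0.7754, x5 = 2.06.
Hence cost = 0.4·0.7754 + 0.66·2.06 = £1.6698.

£1.67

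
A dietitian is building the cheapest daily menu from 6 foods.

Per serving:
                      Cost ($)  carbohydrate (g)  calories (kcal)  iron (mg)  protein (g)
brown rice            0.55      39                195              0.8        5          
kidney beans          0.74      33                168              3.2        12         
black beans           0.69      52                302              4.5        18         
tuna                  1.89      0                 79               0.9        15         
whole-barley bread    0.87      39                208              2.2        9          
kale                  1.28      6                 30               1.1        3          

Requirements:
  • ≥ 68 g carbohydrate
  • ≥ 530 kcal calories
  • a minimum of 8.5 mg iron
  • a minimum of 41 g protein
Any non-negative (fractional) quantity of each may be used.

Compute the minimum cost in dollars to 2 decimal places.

Treat it as an LP. Let x1 = servings of brown rice, x2 = servings of kidney beans, x3 = servings of black beans, x4 = servings of tuna, x5 = servings of whole-barley bread, x6 = servings of kale.
Minimize 0.55x1 + 0.74x2 + 0.69x3 + 1.89x4 + 0.87x5 + 1.28x6 subject to:
  39x1 + 33x2 + 52x3 + 39x5 + 6x6 ≥ 68   (carbohydrate)
  195x1 + 168x2 + 302x3 + 79x4 + 208x5 + 30x6 ≥ 530   (calories)
  0.8x1 + 3.2x2 + 4.5x3 + 0.9x4 + 2.2x5 + 1.1x6 ≥ 8.5   (iron)
  5x1 + 12x2 + 18x3 + 15x4 + 9x5 + 3x6 ≥ 41   (protein)
  x1, x2, x3, x4, x5, x6 ≥ 0.
The optimal basis is {black beans}; brown rice, kidney beans, tuna, whole-barley bread, kale drop out. The protein requirement is met with equality.
Solving gives x3 = 2.278.
Hence cost = 0.69·2.278 = $1.5718.

$1.57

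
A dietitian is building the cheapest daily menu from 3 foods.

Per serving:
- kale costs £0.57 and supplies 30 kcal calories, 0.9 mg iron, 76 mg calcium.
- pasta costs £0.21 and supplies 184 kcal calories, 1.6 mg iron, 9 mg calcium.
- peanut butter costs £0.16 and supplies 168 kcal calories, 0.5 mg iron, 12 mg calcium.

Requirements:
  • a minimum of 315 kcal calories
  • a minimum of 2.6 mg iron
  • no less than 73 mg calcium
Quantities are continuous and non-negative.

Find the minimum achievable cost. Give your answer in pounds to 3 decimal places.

£0.736

This is a linear program. Let x1 = servings of kale, x2 = servings of pasta, x3 = servings of peanut butter.
min 0.57x1 + 0.21x2 + 0.16x3 with:
  30x1 + 184x2 + 168x3 ≥ 315   (calories)
  0.9x1 + 1.6x2 + 0.5x3 ≥ 2.6   (iron)
  76x1 + 9x2 + 12x3 ≥ 73   (calcium)
  x1, x2, x3 ≥ 0.
All 3 inputs are positive at the optimum. The calories, iron, calcium requirements are met with equality.
Optimal quantities: kale = 0.7404 servings, pasta = 1.009 servings, peanut butter = 0.6373 servings.
Hence cost = 0.57·0.7404 + 0.21·1.009 + 0.16·0.6373 = £0.73589.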